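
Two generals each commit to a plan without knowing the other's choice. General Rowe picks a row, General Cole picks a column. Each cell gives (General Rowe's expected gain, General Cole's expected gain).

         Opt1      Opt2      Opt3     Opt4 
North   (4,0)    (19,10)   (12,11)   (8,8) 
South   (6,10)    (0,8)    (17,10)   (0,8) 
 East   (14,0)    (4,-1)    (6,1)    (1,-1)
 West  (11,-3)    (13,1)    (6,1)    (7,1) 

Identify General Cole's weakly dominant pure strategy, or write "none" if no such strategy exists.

Opt3

Opt3 vs Opt1: North: 11>0, South: 10=10, East: 1>0, West: 1>-3.
Opt3 vs Opt2: North: 11>10, South: 10>8, East: 1>-1, West: 1=1.
Opt3 vs Opt4: North: 11>8, South: 10>8, East: 1>-1, West: 1=1.
Opt3 is at least as good as every other strategy against every opponent action, so it is weakly dominant.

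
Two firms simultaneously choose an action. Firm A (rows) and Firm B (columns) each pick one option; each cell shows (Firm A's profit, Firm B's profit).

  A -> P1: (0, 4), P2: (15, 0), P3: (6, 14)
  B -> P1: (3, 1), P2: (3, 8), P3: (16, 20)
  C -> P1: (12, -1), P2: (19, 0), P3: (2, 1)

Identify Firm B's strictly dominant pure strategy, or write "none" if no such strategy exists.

P3

P3 vs P1: A: 14>4, B: 20>1, C: 1>-1.
P3 vs P2: A: 14>0, B: 20>8, C: 1>0.
P3 strictly beats every other strategy against every opponent action, so it is strictly dominant.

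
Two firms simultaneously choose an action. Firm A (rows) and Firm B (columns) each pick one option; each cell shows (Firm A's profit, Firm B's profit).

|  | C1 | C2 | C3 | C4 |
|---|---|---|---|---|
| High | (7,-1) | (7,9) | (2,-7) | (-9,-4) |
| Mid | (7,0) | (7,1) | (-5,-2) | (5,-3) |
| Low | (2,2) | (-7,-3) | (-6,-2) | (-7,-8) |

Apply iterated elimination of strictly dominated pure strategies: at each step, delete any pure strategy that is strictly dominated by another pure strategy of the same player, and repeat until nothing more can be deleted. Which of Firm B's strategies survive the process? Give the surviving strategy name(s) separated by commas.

C2

Firm A's strategy Low is strictly dominated by Mid (C1: 7>2, C2: 7>-7, C3: -5>-6, C4: 5>-7) and is removed.
Firm B's strategy C1 is strictly dominated by C2 (High: 9>-1, Mid: 1>0) and is removed.
Column C3 is eliminated: C2 beats it against every remaining row (High: 9>-7, Mid: 1>-2).
Firm B's strategy C4 is strictly dominated by C2 (High: 9>-4, Mid: 1>-3) and is removed.
Among the remaining strategies, none is strictly dominated by another pure strategy of the same player, so the elimination stops.
Surviving strategies — Firm A: {High, Mid}; Firm B: {C2}.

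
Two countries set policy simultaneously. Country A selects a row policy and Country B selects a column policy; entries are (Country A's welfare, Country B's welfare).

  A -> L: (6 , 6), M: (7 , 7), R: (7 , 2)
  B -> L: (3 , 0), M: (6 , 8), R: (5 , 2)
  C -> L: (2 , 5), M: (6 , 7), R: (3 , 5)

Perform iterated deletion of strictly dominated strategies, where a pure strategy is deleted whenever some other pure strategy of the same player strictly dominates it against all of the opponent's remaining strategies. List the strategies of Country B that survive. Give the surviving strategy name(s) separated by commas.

For Country A, A strictly dominates B on the remaining columns (L: 6>3, M: 7>6, R: 7>5); eliminate B.
For Country A, A strictly dominates C on the remaining columns (L: 6>2, M: 7>6, R: 7>3); eliminate C.
Column L is eliminated: M beats it against every remaining row (A: 7>6).
Country B's strategy R is strictly dominated by M (A: 7>2) and is removed.
Among the remaining strategies, none is strictly dominated by another pure strategy of the same player, so the elimination stops.
Surviving strategies — Country A: {A}; Country B: {M}.

M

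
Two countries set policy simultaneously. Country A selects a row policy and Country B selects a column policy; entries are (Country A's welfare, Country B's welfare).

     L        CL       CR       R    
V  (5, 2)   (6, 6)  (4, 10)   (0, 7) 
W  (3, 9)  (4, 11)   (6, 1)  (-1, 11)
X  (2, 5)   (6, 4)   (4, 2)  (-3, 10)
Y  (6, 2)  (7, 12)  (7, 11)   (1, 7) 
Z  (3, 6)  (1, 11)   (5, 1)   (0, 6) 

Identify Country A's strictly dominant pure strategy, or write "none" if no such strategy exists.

Y

Y vs V: L: 6>5, CL: 7>6, CR: 7>4, R: 1>0.
Y vs W: L: 6>3, CL: 7>4, CR: 7>6, R: 1>-1.
Y vs X: L: 6>2, CL: 7>6, CR: 7>4, R: 1>-3.
Y vs Z: L: 6>3, CL: 7>1, CR: 7>5, R: 1>0.
Y strictly beats every other strategy against every opponent action, so it is strictly dominant.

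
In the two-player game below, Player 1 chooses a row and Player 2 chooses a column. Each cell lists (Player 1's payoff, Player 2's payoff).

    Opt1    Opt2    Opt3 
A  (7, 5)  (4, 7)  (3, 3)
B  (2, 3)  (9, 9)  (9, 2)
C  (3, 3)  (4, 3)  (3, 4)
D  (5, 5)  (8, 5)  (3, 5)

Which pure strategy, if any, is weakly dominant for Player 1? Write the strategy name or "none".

none

A fails to dominate B at Opt2 (4<9).
B fails to dominate A at Opt1 (2<7).
C fails to dominate A at Opt1 (3<7).
D fails to dominate A at Opt1 (5<7).
No single strategy dominates all the others.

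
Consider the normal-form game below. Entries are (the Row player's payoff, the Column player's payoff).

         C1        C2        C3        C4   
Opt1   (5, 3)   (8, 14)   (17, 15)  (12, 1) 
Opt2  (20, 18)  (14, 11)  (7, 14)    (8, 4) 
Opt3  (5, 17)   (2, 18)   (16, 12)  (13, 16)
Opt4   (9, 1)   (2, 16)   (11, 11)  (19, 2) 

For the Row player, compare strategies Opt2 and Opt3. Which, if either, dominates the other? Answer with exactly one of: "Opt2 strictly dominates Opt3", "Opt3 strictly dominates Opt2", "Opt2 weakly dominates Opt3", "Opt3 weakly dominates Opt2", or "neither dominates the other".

neither dominates the other

Compare Opt2 to Opt3 across each choice by the Column player: C1: 20>5, C2: 14>2, C3: 7<16, C4: 8<13.
Opt2 does better at C1, C2 but worse at C3, C4; neither strategy dominates the other.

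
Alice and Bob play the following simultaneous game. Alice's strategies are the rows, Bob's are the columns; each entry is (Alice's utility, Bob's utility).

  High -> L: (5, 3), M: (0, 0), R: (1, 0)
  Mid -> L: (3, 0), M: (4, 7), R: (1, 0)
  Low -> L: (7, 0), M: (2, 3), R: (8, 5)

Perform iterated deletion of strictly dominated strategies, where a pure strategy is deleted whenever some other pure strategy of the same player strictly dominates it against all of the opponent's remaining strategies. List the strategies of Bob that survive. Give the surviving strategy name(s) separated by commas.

Alice's strategy High is strictly dominated by Low (L: 7>5, M: 2>0, R: 8>1) and is removed.
Column L is eliminated: M beats it against every remaining row (Mid: 7>0, Low: 3>0).
Among the remaining strategies, none is strictly dominated by another pure strategy of the same player, so the elimination stops.
Surviving strategies — Alice: {Mid, Low}; Bob: {M, R}.

M, R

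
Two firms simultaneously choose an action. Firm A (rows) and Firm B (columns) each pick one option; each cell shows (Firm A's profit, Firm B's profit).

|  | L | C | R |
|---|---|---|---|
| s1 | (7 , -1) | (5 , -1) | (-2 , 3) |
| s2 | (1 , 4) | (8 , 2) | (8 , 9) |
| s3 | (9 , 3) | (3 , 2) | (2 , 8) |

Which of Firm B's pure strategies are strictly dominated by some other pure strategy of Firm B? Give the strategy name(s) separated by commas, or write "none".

L, C

R strictly dominates L — s1: 3>-1, s2: 9>4, s3: 8>3.
R strictly dominates C — s1: 3>-1, s2: 9>2, s3: 8>2.
Nothing dominates R: L at s1 (3>-1); C at s1 (3>-1).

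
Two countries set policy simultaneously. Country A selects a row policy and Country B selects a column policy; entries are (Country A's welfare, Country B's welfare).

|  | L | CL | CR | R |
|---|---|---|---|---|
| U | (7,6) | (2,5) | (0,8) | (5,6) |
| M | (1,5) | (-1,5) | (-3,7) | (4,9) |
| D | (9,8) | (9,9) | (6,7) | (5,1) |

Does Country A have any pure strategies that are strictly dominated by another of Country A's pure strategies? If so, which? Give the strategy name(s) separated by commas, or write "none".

M

Nothing dominates U: M at L (7>1); D at R (5=5).
M: dominated, since U does at least as well everywhere (L: 7>1, CL: 2>-1, CR: 0>-3, R: 5>4).
Nothing dominates D: U at L (9>7); M at L (9>1).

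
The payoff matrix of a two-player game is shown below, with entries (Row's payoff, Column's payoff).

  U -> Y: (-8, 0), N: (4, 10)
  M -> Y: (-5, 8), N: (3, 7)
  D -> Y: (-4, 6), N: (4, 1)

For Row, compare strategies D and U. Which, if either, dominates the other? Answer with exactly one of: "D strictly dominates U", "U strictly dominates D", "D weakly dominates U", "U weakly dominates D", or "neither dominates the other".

Compare D to U across each opponent action: Y: -4>-8, N: 4=4.
D is at least as good everywhere and strictly better somewhere (tied only at N), so D weakly but not strictly dominates U.

D weakly dominates U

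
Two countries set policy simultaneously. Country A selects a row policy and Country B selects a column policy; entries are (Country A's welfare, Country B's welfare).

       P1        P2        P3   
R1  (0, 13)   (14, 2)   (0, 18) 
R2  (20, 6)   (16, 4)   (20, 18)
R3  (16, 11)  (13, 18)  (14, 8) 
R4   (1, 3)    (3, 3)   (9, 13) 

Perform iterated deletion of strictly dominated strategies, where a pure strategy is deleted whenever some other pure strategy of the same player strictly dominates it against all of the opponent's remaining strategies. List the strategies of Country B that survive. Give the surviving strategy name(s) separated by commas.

P3

Country A's strategy R1 is strictly dominated by R2 (P1: 20>0, P2: 16>14, P3: 20>0) and is removed.
For Country A, R2 strictly dominates R3 on the remaining columns (P1: 20>16, P2: 16>13, P3: 20>14); eliminate R3.
For Country A, R2 strictly dominates R4 on the remaining columns (P1: 20>1, P2: 16>3, P3: 20>9); eliminate R4.
Country B's strategy P1 is strictly dominated by P3 (R2: 18>6) and is removed.
Column P2 is eliminated: P3 beats it against every remaining row (R2: 18>4).
Among the remaining strategies, none is strictly dominated by another pure strategy of the same player, so the elimination stops.
Surviving strategies — Country A: {R2}; Country B: {P3}.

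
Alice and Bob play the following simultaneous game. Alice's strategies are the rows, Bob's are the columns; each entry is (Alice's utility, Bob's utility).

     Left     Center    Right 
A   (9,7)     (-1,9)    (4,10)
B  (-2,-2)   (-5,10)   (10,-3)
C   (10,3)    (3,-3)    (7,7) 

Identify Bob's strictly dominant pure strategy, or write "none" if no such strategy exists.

Left fails to dominate Center at A (7<9).
Center fails to dominate Left at C (-3<3).
Right fails to dominate Left at B (-3<-2).
No single strategy dominates all the others.

none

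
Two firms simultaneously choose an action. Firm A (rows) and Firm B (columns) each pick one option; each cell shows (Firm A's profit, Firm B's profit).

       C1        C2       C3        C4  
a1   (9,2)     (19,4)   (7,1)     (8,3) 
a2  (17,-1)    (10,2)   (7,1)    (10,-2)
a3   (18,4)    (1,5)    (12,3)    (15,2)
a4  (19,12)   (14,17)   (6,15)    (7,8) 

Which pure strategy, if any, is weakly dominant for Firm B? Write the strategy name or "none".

C2 vs C1: a1: 4>2, a2: 2>-1, a3: 5>4, a4: 17>12.
C2 vs C3: a1: 4>1, a2: 2>1, a3: 5>3, a4: 17>15.
C2 vs C4: a1: 4>3, a2: 2>-2, a3: 5>2, a4: 17>8.
C2 is at least as good as every other strategy against every opponent action, so it is weakly dominant.

C2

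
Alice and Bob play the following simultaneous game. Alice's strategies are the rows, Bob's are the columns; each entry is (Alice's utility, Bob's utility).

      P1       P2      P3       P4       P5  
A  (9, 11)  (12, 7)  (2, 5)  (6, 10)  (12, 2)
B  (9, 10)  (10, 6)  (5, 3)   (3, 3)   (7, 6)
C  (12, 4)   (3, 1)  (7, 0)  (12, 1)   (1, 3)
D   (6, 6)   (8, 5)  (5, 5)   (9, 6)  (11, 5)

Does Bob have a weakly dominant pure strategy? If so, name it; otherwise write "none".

P1 vs P2: A: 11>7, B: 10>6, C: 4>1, D: 6>5.
P1 vs P3: A: 11>5, B: 10>3, C: 4>0, D: 6>5.
P1 vs P4: A: 11>10, B: 10>3, C: 4>1, D: 6=6.
P1 vs P5: A: 11>2, B: 10>6, C: 4>3, D: 6>5.
P1 is at least as good as every other strategy against every opponent action, so it is weakly dominant.

P1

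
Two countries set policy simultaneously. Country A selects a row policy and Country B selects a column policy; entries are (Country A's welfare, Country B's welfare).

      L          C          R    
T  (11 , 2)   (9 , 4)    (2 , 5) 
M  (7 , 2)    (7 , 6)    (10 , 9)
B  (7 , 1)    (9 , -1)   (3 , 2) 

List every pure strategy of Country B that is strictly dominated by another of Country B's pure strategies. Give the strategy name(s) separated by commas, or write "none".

L: dominated, since R does at least as well everywhere (T: 5>2, M: 9>2, B: 2>1).
R strictly dominates C — T: 5>4, M: 9>6, B: 2>-1.
Nothing dominates R: L at T (5>2); C at T (5>4).

L, C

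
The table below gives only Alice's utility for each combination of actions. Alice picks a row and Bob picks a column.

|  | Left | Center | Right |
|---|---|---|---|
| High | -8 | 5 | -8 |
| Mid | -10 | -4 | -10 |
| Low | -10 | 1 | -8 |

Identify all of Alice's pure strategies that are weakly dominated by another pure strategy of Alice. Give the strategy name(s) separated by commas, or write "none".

Mid, Low

Nothing dominates High: Mid at Left (-8>-10); Low at Left (-8>-10).
High weakly dominates Mid — Left: -8>-10, Center: 5>-4, Right: -8>-10.
Low is weakly dominated by High (Left: -8>-10, Center: 5>1, Right: -8=-8).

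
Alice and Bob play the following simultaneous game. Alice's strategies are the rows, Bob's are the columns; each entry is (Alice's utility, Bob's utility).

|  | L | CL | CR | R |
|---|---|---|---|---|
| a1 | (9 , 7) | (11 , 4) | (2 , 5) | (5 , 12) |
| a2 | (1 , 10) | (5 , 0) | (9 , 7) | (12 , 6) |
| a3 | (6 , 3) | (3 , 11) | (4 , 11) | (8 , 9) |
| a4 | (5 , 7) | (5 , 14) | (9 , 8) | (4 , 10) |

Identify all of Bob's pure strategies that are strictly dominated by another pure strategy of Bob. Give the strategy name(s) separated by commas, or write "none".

L is not dominated — it holds its own against CL at a1 (7>4); CR at a1 (7>5); R at a2 (10>6).
CL: no other strategy beats it everywhere (L at a3 (11>3); CR at a3 (11=11); R at a3 (11>9)).
CR is not dominated — it holds its own against L at a3 (11>3); CL at a1 (5>4); R at a2 (7>6).
R is not dominated — it holds its own against L at a1 (12>7); CL at a1 (12>4); CR at a1 (12>5).

none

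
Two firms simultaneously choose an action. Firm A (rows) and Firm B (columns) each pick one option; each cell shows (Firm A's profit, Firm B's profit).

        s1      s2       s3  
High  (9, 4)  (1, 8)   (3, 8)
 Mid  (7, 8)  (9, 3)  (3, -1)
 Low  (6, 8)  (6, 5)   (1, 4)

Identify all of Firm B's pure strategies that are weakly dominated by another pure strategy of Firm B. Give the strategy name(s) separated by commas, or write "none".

s3

Nothing dominates s1: s2 at Mid (8>3); s3 at Mid (8>-1).
s2 is not dominated — it holds its own against s1 at High (8>4); s3 at Mid (3>-1).
s3 is weakly dominated by s2 (High: 8=8, Mid: 3>-1, Low: 5>4).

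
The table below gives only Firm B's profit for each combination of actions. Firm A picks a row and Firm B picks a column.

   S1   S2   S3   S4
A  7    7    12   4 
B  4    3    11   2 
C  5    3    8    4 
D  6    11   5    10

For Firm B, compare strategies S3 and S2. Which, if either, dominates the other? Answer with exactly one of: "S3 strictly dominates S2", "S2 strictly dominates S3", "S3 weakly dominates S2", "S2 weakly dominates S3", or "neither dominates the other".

S3's payoffs vs S2's, by Firm A's action — A: 12>7, B: 11>3, C: 8>3, D: 5<11.
S3 does better at A, B, C but worse at D; neither strategy dominates the other.

neither dominates the other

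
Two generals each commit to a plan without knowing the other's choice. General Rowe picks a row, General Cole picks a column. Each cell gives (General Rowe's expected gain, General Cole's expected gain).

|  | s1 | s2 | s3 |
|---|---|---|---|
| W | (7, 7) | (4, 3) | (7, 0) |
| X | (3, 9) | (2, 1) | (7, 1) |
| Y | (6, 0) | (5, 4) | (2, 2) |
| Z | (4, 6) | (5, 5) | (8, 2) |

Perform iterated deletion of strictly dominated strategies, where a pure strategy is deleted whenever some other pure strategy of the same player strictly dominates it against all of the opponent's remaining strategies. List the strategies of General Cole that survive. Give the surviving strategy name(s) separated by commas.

s1, s2

General Rowe's strategy X is strictly dominated by Z (s1: 4>3, s2: 5>2, s3: 8>7) and is removed.
Column s3 is eliminated: s2 beats it against every remaining row (W: 3>0, Y: 4>2, Z: 5>2).
Among the remaining strategies, none is strictly dominated by another pure strategy of the same player, so the elimination stops.
Surviving strategies — General Rowe: {W, Y, Z}; General Cole: {s1, s2}.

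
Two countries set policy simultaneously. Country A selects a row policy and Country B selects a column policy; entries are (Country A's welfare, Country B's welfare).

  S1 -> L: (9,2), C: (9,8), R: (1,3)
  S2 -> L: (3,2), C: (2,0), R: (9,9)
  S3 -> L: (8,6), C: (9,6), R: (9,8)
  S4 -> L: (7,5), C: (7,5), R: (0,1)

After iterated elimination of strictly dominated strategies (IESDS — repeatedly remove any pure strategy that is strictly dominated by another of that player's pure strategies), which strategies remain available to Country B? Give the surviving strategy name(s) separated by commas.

C, R

For Country A, S1 strictly dominates S4 on the remaining columns (L: 9>7, C: 9>7, R: 1>0); eliminate S4.
Country B's strategy L is strictly dominated by R (S1: 3>2, S2: 9>2, S3: 8>6) and is removed.
Among the remaining strategies, none is strictly dominated by another pure strategy of the same player, so the elimination stops.
Surviving strategies — Country A: {S1, S2, S3}; Country B: {C, R}.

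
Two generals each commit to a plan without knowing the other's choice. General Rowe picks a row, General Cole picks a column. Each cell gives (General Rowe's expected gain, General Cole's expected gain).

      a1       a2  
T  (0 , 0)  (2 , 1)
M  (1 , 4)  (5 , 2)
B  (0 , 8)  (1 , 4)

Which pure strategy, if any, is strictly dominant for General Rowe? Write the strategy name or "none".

M

M vs T: a1: 1>0, a2: 5>2.
M vs B: a1: 1>0, a2: 5>1.
M strictly beats every other strategy against every opponent action, so it is strictly dominant.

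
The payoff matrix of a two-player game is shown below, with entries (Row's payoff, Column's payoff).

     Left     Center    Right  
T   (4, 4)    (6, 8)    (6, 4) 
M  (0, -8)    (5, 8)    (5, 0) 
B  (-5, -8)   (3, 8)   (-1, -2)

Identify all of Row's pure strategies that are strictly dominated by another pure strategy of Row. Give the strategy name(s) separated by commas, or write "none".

Nothing dominates T: M at Left (4>0); B at Left (4>-5).
T strictly dominates M — Left: 4>0, Center: 6>5, Right: 6>5.
B: dominated, since T does at least as well everywhere (Left: 4>-5, Center: 6>3, Right: 6>-1).

M, B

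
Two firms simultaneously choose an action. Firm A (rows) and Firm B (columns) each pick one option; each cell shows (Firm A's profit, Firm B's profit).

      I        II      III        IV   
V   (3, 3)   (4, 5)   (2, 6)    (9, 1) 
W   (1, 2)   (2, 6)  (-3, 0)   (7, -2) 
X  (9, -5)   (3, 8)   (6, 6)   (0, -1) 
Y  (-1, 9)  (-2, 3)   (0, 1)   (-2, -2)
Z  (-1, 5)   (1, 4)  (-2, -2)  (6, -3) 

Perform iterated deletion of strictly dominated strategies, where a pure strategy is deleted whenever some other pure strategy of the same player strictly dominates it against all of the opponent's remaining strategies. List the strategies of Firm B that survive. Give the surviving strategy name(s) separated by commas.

II, III

Row W is eliminated: V beats it against every remaining column (I: 3>1, II: 4>2, III: 2>-3, IV: 9>7).
Firm A's strategy Y is strictly dominated by V (I: 3>-1, II: 4>-2, III: 2>0, IV: 9>-2) and is removed.
Row Z is eliminated: V beats it against every remaining column (I: 3>-1, II: 4>1, III: 2>-2, IV: 9>6).
Firm B's strategy I is strictly dominated by II (V: 5>3, X: 8>-5) and is removed.
Firm B's strategy IV is strictly dominated by II (V: 5>1, X: 8>-1) and is removed.
Among the remaining strategies, none is strictly dominated by another pure strategy of the same player, so the elimination stops.
Surviving strategies — Firm A: {V, X}; Firm B: {II, III}.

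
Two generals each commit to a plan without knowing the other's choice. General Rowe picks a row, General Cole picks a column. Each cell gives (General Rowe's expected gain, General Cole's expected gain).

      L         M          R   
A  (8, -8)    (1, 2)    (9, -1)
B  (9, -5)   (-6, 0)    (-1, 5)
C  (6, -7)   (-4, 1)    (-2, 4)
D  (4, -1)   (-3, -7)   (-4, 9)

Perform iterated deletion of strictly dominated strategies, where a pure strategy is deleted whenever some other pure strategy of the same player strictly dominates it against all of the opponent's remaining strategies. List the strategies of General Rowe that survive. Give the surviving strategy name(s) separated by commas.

For General Rowe, A strictly dominates C on the remaining columns (L: 8>6, M: 1>-4, R: 9>-2); eliminate C.
Row D is eliminated: A beats it against every remaining column (L: 8>4, M: 1>-3, R: 9>-4).
General Cole's strategy L is strictly dominated by M (A: 2>-8, B: 0>-5) and is removed.
Row B is eliminated: A beats it against every remaining column (M: 1>-6, R: 9>-1).
General Cole's strategy R is strictly dominated by M (A: 2>-1) and is removed.
Among the remaining strategies, none is strictly dominated by another pure strategy of the same player, so the elimination stops.
Surviving strategies — General Rowe: {A}; General Cole: {M}.

A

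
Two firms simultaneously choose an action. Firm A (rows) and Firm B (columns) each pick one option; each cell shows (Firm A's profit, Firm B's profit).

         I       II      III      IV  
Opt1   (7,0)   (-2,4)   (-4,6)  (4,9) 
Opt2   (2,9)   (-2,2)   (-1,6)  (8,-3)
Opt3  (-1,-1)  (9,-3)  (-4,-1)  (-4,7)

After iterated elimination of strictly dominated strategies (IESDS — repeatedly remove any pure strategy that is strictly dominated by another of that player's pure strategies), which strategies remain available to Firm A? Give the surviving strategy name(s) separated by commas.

Opt1, Opt2

Column II is eliminated: III beats it against every remaining row (Opt1: 6>4, Opt2: 6>2, Opt3: -1>-3).
Firm A's strategy Opt3 is strictly dominated by Opt2 (I: 2>-1, III: -1>-4, IV: 8>-4) and is removed.
Among the remaining strategies, none is strictly dominated by another pure strategy of the same player, so the elimination stops.
Surviving strategies — Firm A: {Opt1, Opt2}; Firm B: {I, III, IV}.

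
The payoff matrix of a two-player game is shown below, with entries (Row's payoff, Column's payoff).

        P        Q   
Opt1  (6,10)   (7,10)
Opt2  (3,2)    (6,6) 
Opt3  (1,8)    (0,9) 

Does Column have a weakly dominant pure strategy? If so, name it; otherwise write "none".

Q

Q vs P: Opt1: 10=10, Opt2: 6>2, Opt3: 9>8.
Q is at least as good as every other strategy against every opponent action, so it is weakly dominant.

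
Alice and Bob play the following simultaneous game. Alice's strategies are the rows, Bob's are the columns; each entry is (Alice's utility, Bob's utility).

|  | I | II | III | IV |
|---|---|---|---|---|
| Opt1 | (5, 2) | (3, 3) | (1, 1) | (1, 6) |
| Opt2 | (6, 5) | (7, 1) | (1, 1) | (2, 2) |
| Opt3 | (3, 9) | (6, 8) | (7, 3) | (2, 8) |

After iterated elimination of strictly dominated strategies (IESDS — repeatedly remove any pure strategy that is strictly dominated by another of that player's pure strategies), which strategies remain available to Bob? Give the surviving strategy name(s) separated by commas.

Column III is eliminated: I beats it against every remaining row (Opt1: 2>1, Opt2: 5>1, Opt3: 9>3).
For Alice, Opt2 strictly dominates Opt1 on the remaining columns (I: 6>5, II: 7>3, IV: 2>1); eliminate Opt1.
Bob's strategy II is strictly dominated by I (Opt2: 5>1, Opt3: 9>8) and is removed.
Bob's strategy IV is strictly dominated by I (Opt2: 5>2, Opt3: 9>8) and is removed.
For Alice, Opt2 strictly dominates Opt3 on the remaining columns (I: 6>3); eliminate Opt3.
Among the remaining strategies, none is strictly dominated by another pure strategy of the same player, so the elimination stops.
Surviving strategies — Alice: {Opt2}; Bob: {I}.

I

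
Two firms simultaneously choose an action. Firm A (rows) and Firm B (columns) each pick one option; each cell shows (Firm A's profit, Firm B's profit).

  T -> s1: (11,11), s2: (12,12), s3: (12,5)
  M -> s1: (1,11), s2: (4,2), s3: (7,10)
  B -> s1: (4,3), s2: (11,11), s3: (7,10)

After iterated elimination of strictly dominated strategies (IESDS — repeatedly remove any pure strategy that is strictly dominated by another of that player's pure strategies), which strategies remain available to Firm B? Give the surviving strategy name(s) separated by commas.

s2

For Firm A, T strictly dominates M on the remaining columns (s1: 11>1, s2: 12>4, s3: 12>7); eliminate M.
Firm A's strategy B is strictly dominated by T (s1: 11>4, s2: 12>11, s3: 12>7) and is removed.
For Firm B, s2 strictly dominates s1 on the remaining rows (T: 12>11); eliminate s1.
Firm B's strategy s3 is strictly dominated by s2 (T: 12>5) and is removed.
Among the remaining strategies, none is strictly dominated by another pure strategy of the same player, so the elimination stops.
Surviving strategies — Firm A: {T}; Firm B: {s2}.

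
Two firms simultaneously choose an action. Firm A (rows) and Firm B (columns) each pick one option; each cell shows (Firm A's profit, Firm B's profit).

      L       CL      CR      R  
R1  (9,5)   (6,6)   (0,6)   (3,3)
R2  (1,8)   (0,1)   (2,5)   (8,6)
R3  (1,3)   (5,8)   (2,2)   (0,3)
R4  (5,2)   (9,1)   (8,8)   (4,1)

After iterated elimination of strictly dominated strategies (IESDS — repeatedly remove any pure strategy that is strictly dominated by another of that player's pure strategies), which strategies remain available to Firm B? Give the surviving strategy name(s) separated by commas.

For Firm A, R4 strictly dominates R3 on the remaining columns (L: 5>1, CL: 9>5, CR: 8>2, R: 4>0); eliminate R3.
For Firm B, L strictly dominates R on the remaining rows (R1: 5>3, R2: 8>6, R4: 2>1); eliminate R.
For Firm A, R4 strictly dominates R2 on the remaining columns (L: 5>1, CL: 9>0, CR: 8>2); eliminate R2.
Column L is eliminated: CR beats it against every remaining row (R1: 6>5, R4: 8>2).
For Firm A, R4 strictly dominates R1 on the remaining columns (CL: 9>6, CR: 8>0); eliminate R1.
For Firm B, CR strictly dominates CL on the remaining rows (R4: 8>1); eliminate CL.
Among the remaining strategies, none is strictly dominated by another pure strategy of the same player, so the elimination stops.
Surviving strategies — Firm A: {R4}; Firm B: {CR}.

CR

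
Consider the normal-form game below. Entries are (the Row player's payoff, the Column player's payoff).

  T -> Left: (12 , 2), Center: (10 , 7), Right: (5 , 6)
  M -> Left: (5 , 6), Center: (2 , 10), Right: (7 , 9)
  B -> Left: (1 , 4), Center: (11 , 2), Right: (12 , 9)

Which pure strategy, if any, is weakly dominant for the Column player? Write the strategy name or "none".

none

Left fails to dominate Center at T (2<7).
Center fails to dominate Left at B (2<4).
Right fails to dominate Center at T (6<7).
No single strategy dominates all the others.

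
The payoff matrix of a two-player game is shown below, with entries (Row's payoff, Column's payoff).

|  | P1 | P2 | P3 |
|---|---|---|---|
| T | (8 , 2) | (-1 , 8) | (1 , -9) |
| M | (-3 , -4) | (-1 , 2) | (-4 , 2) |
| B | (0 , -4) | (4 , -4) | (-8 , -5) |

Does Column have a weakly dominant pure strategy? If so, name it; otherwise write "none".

P2 vs P1: T: 8>2, M: 2>-4, B: -4=-4.
P2 vs P3: T: 8>-9, M: 2=2, B: -4>-5.
P2 is at least as good as every other strategy against every opponent action, so it is weakly dominant.

P2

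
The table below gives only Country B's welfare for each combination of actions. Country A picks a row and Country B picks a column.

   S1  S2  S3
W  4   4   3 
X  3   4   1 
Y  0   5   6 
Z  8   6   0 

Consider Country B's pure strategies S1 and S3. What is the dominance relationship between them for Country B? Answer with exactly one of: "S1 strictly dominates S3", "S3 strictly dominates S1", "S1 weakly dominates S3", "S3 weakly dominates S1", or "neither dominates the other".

neither dominates the other

S1's payoffs vs S3's, by Country A's action — W: 4>3, X: 3>1, Y: 0<6, Z: 8>0.
S1 does better at W, X, Z but worse at Y; neither strategy dominates the other.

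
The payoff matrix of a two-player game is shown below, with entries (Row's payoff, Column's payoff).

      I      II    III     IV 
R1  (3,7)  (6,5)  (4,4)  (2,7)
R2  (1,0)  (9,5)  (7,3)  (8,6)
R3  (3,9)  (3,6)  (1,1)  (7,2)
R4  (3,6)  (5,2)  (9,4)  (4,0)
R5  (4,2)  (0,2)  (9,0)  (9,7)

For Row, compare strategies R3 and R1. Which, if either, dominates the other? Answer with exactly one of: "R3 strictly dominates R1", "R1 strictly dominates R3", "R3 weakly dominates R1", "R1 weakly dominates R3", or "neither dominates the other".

Compare R3 to R1 across each choice by Column: I: 3=3, II: 3<6, III: 1<4, IV: 7>2.
R3 does better at IV but worse at II, III; neither strategy dominates the other.

neither dominates the other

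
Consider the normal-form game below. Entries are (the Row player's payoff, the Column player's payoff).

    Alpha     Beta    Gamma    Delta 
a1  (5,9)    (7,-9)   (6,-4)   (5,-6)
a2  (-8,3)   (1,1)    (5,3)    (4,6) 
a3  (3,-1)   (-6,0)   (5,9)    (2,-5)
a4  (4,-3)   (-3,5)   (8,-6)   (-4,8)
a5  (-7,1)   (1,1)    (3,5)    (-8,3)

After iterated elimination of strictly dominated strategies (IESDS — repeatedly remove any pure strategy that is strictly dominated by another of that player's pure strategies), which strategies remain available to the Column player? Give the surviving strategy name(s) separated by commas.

Alpha

For the Row player, a1 strictly dominates a2 on the remaining columns (Alpha: 5>-8, Beta: 7>1, Gamma: 6>5, Delta: 5>4); eliminate a2.
For the Row player, a1 strictly dominates a3 on the remaining columns (Alpha: 5>3, Beta: 7>-6, Gamma: 6>5, Delta: 5>2); eliminate a3.
Row a5 is eliminated: a1 beats it against every remaining column (Alpha: 5>-7, Beta: 7>1, Gamma: 6>3, Delta: 5>-8).
The Column player's strategy Beta is strictly dominated by Delta (a1: -6>-9, a4: 8>5) and is removed.
For the Column player, Alpha strictly dominates Gamma on the remaining rows (a1: 9>-4, a4: -3>-6); eliminate Gamma.
Row a4 is eliminated: a1 beats it against every remaining column (Alpha: 5>4, Delta: 5>-4).
Column Delta is eliminated: Alpha beats it against every remaining row (a1: 9>-6).
Among the remaining strategies, none is strictly dominated by another pure strategy of the same player, so the elimination stops.
Surviving strategies — the Row player: {a1}; the Column player: {Alpha}.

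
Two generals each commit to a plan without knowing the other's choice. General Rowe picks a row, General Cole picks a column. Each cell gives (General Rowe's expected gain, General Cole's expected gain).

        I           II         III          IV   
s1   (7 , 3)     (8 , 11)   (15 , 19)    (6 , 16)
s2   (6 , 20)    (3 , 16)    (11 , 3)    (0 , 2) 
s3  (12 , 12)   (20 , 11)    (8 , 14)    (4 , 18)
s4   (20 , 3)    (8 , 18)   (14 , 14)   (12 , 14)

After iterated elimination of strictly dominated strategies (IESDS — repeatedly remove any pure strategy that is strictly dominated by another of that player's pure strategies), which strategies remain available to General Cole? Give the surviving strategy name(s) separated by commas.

Row s2 is eliminated: s1 beats it against every remaining column (I: 7>6, II: 8>3, III: 15>11, IV: 6>0).
For General Cole, III strictly dominates I on the remaining rows (s1: 19>3, s3: 14>12, s4: 14>3); eliminate I.
Among the remaining strategies, none is strictly dominated by another pure strategy of the same player, so the elimination stops.
Surviving strategies — General Rowe: {s1, s3, s4}; General Cole: {II, III, IV}.

II, III, IV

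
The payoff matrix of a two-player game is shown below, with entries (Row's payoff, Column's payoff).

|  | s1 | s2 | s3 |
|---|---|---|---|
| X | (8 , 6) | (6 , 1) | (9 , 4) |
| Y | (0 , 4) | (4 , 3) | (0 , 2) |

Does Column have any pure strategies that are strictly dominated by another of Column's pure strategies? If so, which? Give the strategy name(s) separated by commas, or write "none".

Nothing dominates s1: s2 at X (6>1); s3 at X (6>4).
s2 is strictly dominated by s1 (X: 6>1, Y: 4>3).
s3: dominated, since s1 does at least as well everywhere (X: 6>4, Y: 4>2).

s2, s3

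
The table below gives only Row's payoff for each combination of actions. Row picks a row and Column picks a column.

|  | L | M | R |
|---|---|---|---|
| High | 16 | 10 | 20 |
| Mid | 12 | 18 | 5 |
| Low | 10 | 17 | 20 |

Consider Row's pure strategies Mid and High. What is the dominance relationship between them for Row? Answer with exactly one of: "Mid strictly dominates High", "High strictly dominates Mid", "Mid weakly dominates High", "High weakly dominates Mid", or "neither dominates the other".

Compare Mid to High across each opponent action: L: 12<16, M: 18>10, R: 5<20.
Mid does better at M but worse at L, R; neither strategy dominates the other.

neither dominates the other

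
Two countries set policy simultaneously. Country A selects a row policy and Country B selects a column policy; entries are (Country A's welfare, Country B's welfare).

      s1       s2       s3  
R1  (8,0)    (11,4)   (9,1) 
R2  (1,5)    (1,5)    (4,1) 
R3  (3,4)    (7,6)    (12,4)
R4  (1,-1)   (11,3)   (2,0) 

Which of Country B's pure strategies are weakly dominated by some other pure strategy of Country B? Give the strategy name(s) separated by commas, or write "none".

s1, s3

s1 is weakly dominated by s2 (R1: 4>0, R2: 5=5, R3: 6>4, R4: 3>-1).
s2 is not dominated — it holds its own against s1 at R1 (4>0); s3 at R1 (4>1).
s2 weakly dominates s3 — R1: 4>1, R2: 5>1, R3: 6>4, R4: 3>0.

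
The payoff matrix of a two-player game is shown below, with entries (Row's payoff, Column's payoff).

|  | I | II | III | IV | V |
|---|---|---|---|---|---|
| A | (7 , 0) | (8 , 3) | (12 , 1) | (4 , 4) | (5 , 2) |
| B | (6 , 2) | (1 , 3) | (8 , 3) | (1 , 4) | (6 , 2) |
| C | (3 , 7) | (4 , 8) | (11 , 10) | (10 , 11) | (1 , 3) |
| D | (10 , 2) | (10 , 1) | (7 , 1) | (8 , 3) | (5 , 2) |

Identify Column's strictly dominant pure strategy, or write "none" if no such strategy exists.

IV

IV vs I: A: 4>0, B: 4>2, C: 11>7, D: 3>2.
IV vs II: A: 4>3, B: 4>3, C: 11>8, D: 3>1.
IV vs III: A: 4>1, B: 4>3, C: 11>10, D: 3>1.
IV vs V: A: 4>2, B: 4>2, C: 11>3, D: 3>2.
IV strictly beats every other strategy against every opponent action, so it is strictly dominant.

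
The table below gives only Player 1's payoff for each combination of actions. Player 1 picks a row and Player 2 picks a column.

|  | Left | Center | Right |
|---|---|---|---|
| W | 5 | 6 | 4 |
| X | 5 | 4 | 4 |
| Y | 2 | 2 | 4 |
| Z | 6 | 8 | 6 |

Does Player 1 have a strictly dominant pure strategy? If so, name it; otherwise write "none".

Z

Z vs W: Left: 6>5, Center: 8>6, Right: 6>4.
Z vs X: Left: 6>5, Center: 8>4, Right: 6>4.
Z vs Y: Left: 6>2, Center: 8>2, Right: 6>4.
Z strictly beats every other strategy against every opponent action, so it is strictly dominant.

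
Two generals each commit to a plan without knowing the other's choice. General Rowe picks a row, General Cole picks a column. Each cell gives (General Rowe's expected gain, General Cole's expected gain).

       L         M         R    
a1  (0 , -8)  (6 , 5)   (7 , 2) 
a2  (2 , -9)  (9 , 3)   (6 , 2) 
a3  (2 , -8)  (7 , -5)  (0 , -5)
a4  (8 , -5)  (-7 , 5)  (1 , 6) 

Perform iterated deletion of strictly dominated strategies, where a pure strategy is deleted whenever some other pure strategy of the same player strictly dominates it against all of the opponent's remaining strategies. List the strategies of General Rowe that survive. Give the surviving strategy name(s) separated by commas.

a2

Column L is eliminated: M beats it against every remaining row (a1: 5>-8, a2: 3>-9, a3: -5>-8, a4: 5>-5).
Row a3 is eliminated: a2 beats it against every remaining column (M: 9>7, R: 6>0).
Row a4 is eliminated: a1 beats it against every remaining column (M: 6>-7, R: 7>1).
Column R is eliminated: M beats it against every remaining row (a1: 5>2, a2: 3>2).
General Rowe's strategy a1 is strictly dominated by a2 (M: 9>6) and is removed.
Among the remaining strategies, none is strictly dominated by another pure strategy of the same player, so the elimination stops.
Surviving strategies — General Rowe: {a2}; General Cole: {M}.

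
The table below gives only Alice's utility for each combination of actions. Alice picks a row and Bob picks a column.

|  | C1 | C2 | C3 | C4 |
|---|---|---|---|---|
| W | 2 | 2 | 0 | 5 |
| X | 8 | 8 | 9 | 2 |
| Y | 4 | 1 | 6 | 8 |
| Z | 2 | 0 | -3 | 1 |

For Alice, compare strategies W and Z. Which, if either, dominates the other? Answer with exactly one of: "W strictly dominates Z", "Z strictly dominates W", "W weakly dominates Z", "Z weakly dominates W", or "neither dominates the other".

Compare W to Z across every action of Bob: C1: 2=2, C2: 2>0, C3: 0>-3, C4: 5>1.
W is at least as good everywhere and strictly better somewhere (tied only at C1), so W weakly but not strictly dominates Z.

W weakly dominates Z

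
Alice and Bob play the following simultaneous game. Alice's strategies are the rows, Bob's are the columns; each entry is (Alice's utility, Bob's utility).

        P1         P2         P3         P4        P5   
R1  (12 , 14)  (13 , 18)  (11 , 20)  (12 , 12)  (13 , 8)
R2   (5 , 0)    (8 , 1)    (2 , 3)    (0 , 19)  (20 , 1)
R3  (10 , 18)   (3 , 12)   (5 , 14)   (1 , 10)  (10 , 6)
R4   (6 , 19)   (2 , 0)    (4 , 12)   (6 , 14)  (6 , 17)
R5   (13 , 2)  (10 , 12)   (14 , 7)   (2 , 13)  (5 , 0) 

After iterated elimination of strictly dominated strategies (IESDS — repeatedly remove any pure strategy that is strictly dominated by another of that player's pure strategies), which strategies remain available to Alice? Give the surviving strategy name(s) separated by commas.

R1, R5

For Alice, R1 strictly dominates R3 on the remaining columns (P1: 12>10, P2: 13>3, P3: 11>5, P4: 12>1, P5: 13>10); eliminate R3.
Row R4 is eliminated: R1 beats it against every remaining column (P1: 12>6, P2: 13>2, P3: 11>4, P4: 12>6, P5: 13>6).
For Bob, P2 strictly dominates P1 on the remaining rows (R1: 18>14, R2: 1>0, R5: 12>2); eliminate P1.
Column P5 is eliminated: P3 beats it against every remaining row (R1: 20>8, R2: 3>1, R5: 7>0).
For Alice, R1 strictly dominates R2 on the remaining columns (P2: 13>8, P3: 11>2, P4: 12>0); eliminate R2.
Among the remaining strategies, none is strictly dominated by another pure strategy of the same player, so the elimination stops.
Surviving strategies — Alice: {R1, R5}; Bob: {P2, P3, P4}.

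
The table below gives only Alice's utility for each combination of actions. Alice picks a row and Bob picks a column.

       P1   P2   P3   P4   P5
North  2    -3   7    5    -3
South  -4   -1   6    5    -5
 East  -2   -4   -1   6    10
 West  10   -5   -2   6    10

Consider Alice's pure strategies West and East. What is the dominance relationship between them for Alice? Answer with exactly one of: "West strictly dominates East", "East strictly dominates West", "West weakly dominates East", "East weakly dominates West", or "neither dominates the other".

neither dominates the other

Compare West to East across every action of Bob: P1: 10>-2, P2: -5<-4, P3: -2<-1, P4: 6=6, P5: 10=10.
West does better at P1 but worse at P2, P3; neither strategy dominates the other.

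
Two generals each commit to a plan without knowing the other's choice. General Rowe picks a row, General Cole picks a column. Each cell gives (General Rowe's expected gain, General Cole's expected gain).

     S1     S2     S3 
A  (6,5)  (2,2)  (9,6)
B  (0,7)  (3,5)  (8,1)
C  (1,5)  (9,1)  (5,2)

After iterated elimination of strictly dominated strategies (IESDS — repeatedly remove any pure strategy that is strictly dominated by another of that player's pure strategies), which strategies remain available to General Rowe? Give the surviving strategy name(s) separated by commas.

Column S2 is eliminated: S1 beats it against every remaining row (A: 5>2, B: 7>5, C: 5>1).
For General Rowe, A strictly dominates B on the remaining columns (S1: 6>0, S3: 9>8); eliminate B.
Row C is eliminated: A beats it against every remaining column (S1: 6>1, S3: 9>5).
General Cole's strategy S1 is strictly dominated by S3 (A: 6>5) and is removed.
Among the remaining strategies, none is strictly dominated by another pure strategy of the same player, so the elimination stops.
Surviving strategies — General Rowe: {A}; General Cole: {S3}.

A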